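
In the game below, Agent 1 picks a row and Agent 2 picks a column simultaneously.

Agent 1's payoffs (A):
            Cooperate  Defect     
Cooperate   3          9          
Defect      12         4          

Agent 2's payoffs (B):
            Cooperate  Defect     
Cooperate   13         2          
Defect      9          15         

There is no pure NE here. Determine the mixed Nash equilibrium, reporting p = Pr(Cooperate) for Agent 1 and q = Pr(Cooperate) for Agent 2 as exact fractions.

p = 6/17, q = 5/14

Each player's mixing probability is pinned down by making the *other* player indifferent.
Agent 2 indifferent between Cooperate and Defect: p·13 + (1−p)·9 = p·2 + (1−p)·15 ⟹ 9 + 4p = 15 + (-13)p ⟹ p = 6/17.
Agent 1 indifferent between Cooperate and Defect: q·3 + (1−q)·9 = q·12 + (1−q)·4 ⟹ 9 + (-6)q = 4 + 8q ⟹ q = 5/14.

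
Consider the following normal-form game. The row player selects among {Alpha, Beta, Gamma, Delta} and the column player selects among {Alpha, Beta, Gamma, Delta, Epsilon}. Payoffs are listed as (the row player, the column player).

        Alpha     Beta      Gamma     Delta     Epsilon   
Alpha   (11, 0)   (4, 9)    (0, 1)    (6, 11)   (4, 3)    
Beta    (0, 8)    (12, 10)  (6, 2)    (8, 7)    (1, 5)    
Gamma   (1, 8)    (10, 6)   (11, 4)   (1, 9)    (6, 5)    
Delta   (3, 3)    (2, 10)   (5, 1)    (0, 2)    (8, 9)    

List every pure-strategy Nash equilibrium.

(Beta, Beta)

Check mutual best responses: a cell is a NE iff neither player can gain by unilaterally deviating.
The row player's best responses — vs Alpha: Alpha (payoff 11); vs Beta: Beta (payoff 12); vs Gamma: Gamma (payoff 11); vs Delta: Beta (payoff 8); vs Epsilon: Delta (payoff 8).
The column player's best responses — vs Alpha: Delta (payoff 11); vs Beta: Beta (payoff 10); vs Gamma: Delta (payoff 9); vs Delta: Beta (payoff 10).
The only mutual best response is (Beta, Beta); neither player gains by switching there.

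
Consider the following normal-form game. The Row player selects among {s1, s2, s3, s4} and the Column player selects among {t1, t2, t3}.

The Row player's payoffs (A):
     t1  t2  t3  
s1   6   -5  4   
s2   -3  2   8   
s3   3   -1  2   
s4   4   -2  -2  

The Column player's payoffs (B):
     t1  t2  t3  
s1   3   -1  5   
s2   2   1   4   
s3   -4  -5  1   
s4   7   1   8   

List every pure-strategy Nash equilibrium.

Check mutual best responses: a cell is a NE iff neither player can gain by unilaterally deviating.
The Row player's best responses — vs t1: s1 (payoff 6); vs t2: s2 (payoff 2); vs t3: s2 (payoff 8).
The Column player's best responses — vs s1: t3 (payoff 5); vs s2: t3 (payoff 4); vs s3: t3 (payoff 1); vs s4: t3 (payoff 8).
The only mutual best response is (s2, t3); neither player gains by switching there.

(s2, t3)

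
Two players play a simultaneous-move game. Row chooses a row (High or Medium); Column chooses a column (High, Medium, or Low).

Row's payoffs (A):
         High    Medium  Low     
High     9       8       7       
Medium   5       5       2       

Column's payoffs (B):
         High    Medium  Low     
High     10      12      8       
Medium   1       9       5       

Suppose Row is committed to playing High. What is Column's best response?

Medium

With Row fixed at High, Column's payoffs are: High → 10, Medium → 12, Low → 8.
The maximum is 12, achieved by Medium.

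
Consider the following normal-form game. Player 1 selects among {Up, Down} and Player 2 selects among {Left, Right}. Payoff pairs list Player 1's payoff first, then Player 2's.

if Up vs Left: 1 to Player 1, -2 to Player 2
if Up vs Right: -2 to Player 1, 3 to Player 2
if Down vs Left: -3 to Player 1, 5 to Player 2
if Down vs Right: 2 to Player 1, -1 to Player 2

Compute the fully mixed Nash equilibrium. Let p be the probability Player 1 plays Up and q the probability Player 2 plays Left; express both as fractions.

p = 6/11, q = 1/2

In a mixed NE each player is indifferent between their pure strategies, so the opponent's mix sets the indifference.
Player 2 indifferent between Left and Right: p·(-2) + (1−p)·5 = p·3 + (1−p)·(-1) ⟹ 5 + (-7)p = (-1) + 4p ⟹ p = 6/11.
Player 1 indifferent between Up and Down: q·1 + (1−q)·(-2) = q·(-3) + (1−q)·2 ⟹ (-2) + 3q = 2 + (-5)q ⟹ q = 1/2.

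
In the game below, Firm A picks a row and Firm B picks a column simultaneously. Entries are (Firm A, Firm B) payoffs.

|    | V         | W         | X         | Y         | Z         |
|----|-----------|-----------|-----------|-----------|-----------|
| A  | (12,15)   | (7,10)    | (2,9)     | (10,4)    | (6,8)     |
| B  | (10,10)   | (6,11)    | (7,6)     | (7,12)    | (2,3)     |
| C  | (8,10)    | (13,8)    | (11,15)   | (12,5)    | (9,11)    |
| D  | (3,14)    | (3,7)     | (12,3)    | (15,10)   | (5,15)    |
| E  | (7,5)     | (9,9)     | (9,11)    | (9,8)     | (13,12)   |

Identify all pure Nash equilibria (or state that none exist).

A profile is a Nash equilibrium when each player is best-responding to the other.
Firm A's best responses — vs V: A (payoff 12); vs W: C (payoff 13); vs X: D (payoff 12); vs Y: D (payoff 15); vs Z: E (payoff 13).
Firm B's best responses — vs A: V (payoff 15); vs B: Y (payoff 12); vs C: X (payoff 15); vs D: Z (payoff 15); vs E: Z (payoff 12).
Mutual best responses occur at (A, V) and (E, Z); at each, neither player gains by switching.

(A, V) and (E, Z)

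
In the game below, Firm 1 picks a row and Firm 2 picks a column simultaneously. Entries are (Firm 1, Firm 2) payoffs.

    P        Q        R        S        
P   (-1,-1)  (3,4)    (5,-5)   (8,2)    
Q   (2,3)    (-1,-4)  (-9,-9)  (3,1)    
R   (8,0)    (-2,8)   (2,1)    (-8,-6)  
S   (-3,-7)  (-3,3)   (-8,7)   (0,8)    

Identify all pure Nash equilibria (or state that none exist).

(P, Q)

A profile is a Nash equilibrium when each player is best-responding to the other.
Firm 1's best responses — vs P: R (payoff 8); vs Q: P (payoff 3); vs R: P (payoff 5); vs S: P (payoff 8).
Firm 2's best responses — vs P: Q (payoff 4); vs Q: P (payoff 3); vs R: Q (payoff 8); vs S: S (payoff 8).
The only mutual best response is (P, Q); neither player gains by switching there.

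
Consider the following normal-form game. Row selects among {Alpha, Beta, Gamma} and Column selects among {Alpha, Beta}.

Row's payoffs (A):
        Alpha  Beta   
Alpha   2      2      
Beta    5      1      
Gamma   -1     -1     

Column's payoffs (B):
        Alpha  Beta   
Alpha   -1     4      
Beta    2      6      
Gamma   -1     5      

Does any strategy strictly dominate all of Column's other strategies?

Check whether one of Column's strategies beats all alternatives regardless of what the opponent does.
Beta strictly dominates: vs Alpha: 4 > -1; vs Beta: 6 > 2; vs Gamma: 5 > -1.

Beta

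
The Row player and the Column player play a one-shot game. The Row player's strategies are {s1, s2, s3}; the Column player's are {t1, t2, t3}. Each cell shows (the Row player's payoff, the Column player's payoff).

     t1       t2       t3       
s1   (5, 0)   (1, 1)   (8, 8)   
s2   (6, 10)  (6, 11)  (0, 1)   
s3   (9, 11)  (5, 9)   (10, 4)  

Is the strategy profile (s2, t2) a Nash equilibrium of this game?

Yes

Holding the Column player at t2: the Row player gets 6 from s2, versus 1 from s1, 5 from s3. No profitable deviation for the Row player.
Holding the Row player at s2: the Column player gets 11 from t2, versus 10 from t1, 1 from t3. No profitable deviation for the Column player either.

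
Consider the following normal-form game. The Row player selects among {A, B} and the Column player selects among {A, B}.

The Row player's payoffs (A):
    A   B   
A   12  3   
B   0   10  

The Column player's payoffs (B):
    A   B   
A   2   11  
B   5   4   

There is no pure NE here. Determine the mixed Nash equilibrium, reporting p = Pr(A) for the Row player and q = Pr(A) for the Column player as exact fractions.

Each player's mixing probability is pinned down by making the *other* player indifferent.
The Column player indifferent between A and B: p·2 + (1−p)·5 = p·11 + (1−p)·4 ⟹ 5 + (-3)p = 4 + 7p ⟹ p = 1/10.
The Row player indifferent between A and B: q·12 + (1−q)·3 = q·0 + (1−q)·10 ⟹ 3 + 9q = 10 + (-10)q ⟹ q = 7/19.

p = 1/10, q = 7/19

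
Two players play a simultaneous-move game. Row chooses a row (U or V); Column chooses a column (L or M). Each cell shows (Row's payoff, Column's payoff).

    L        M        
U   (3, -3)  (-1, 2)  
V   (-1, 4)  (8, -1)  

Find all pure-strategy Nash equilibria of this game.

Check mutual best responses: a cell is a NE iff neither player can gain by unilaterally deviating.
Row's best responses — vs L: U (payoff 3); vs M: V (payoff 8).
Column's best responses — vs U: M (payoff 2); vs V: L (payoff 4).
No cell has both players best-responding. For instance, Row's best reply to M is V, but against V Column prefers L over M.

There is no pure-strategy Nash equilibrium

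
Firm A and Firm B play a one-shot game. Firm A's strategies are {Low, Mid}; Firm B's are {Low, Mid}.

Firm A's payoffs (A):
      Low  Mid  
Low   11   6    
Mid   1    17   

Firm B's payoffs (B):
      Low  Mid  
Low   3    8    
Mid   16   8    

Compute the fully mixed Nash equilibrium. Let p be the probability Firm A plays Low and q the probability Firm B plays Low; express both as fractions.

In a mixed NE each player is indifferent between their pure strategies, so the opponent's mix sets the indifference.
Firm B indifferent between Low and Mid: p·3 + (1−p)·16 = p·8 + (1−p)·8 ⟹ 16 + (-13)p = 8 + 0p ⟹ p = 8/13.
Firm A indifferent between Low and Mid: q·11 + (1−q)·6 = q·1 + (1−q)·17 ⟹ 6 + 5q = 17 + (-16)q ⟹ q = 11/21.

p = 8/13, q = 11/21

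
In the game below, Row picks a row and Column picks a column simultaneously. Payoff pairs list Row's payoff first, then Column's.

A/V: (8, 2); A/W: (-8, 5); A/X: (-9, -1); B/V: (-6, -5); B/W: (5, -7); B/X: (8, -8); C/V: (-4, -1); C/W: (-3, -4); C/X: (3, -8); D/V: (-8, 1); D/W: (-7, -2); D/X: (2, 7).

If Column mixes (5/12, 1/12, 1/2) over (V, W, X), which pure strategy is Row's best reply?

Row's best reply maximizes expected payoff against the mix.
A: (5/12)·8 + (1/12)·(-8) + (1/2)·(-9) = -11/6
B: (5/12)·(-6) + (1/12)·5 + (1/2)·8 = 23/12
C: (5/12)·(-4) + (1/12)·(-3) + (1/2)·3 = -5/12
D: (5/12)·(-8) + (1/12)·(-7) + (1/2)·2 = -35/12
Highest expected payoff is 23/12, from B.

B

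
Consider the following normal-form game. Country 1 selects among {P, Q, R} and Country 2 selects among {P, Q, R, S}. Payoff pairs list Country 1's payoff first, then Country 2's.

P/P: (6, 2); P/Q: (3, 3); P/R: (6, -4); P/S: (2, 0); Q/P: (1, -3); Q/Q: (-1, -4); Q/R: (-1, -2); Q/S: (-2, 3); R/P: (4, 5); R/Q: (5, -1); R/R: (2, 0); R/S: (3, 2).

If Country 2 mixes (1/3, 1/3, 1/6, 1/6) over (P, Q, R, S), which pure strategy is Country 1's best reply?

P

Compute Country 1's expected payoff from each pure strategy against the given mix.
P: (1/3)·6 + (1/3)·3 + (1/6)·6 + (1/6)·2 = 13/3
Q: (1/3)·1 + (1/3)·(-1) + (1/6)·(-1) + (1/6)·(-2) = -1/2
R: (1/3)·4 + (1/3)·5 + (1/6)·2 + (1/6)·3 = 23/6
Highest expected payoff is 13/3, from P.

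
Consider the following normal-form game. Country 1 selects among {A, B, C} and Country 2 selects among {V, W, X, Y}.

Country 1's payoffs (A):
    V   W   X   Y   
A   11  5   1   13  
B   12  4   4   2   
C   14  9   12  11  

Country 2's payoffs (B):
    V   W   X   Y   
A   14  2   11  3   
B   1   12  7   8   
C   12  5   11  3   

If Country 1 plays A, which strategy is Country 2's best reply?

V

With Country 1 fixed at A, Country 2's payoffs are: V → 14, W → 2, X → 11, Y → 3.
The maximum is 14, achieved by V.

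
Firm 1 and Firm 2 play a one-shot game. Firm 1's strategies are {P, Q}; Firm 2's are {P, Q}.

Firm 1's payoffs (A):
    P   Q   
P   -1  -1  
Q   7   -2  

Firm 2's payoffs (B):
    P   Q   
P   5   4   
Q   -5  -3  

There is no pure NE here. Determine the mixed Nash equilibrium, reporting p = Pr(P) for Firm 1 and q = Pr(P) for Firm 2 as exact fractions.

p = 2/3, q = 1/9

In a mixed NE each player is indifferent between their pure strategies, so the opponent's mix sets the indifference.
Firm 2 indifferent between P and Q: p·5 + (1−p)·(-5) = p·4 + (1−p)·(-3) ⟹ (-5) + 10p = (-3) + 7p ⟹ p = 2/3.
Firm 1 indifferent between P and Q: q·(-1) + (1−q)·(-1) = q·7 + (1−q)·(-2) ⟹ (-1) + 0q = (-2) + 9q ⟹ q = 1/9.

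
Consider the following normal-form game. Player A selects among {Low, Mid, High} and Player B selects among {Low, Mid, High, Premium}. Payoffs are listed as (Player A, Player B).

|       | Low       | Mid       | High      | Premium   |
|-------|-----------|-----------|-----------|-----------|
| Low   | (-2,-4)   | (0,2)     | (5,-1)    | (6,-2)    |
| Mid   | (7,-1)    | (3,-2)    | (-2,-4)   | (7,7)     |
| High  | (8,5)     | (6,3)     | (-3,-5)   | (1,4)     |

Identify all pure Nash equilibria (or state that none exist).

Find each player's best response to every opponent strategy; NE are the intersections.
Player A's best responses — vs Low: High (payoff 8); vs Mid: High (payoff 6); vs High: Low (payoff 5); vs Premium: Mid (payoff 7).
Player B's best responses — vs Low: Mid (payoff 2); vs Mid: Premium (payoff 7); vs High: Low (payoff 5).
Mutual best responses occur at (Mid, Premium) and (High, Low); at each, neither player gains by switching.

(Mid, Premium) and (High, Low)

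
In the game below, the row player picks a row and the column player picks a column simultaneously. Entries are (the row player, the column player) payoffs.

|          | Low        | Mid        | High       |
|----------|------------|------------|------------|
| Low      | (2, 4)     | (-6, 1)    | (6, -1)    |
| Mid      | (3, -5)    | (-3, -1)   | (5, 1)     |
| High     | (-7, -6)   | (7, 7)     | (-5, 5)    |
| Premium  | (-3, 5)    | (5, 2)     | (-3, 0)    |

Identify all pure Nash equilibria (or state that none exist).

(High, Mid)

Find each player's best response to every opponent strategy; NE are the intersections.
The row player's best responses — vs Low: Mid (payoff 3); vs Mid: High (payoff 7); vs High: Low (payoff 6).
The column player's best responses — vs Low: Low (payoff 4); vs Mid: High (payoff 1); vs High: Mid (payoff 7); vs Premium: Low (payoff 5).
The only mutual best response is (High, Mid); neither player gains by switching there.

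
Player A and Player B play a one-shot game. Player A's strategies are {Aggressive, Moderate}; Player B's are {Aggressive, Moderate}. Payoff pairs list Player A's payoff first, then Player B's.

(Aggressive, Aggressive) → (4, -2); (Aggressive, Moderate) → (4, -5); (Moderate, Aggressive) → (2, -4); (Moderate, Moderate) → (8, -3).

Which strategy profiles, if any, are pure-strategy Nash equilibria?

(Aggressive, Aggressive) and (Moderate, Moderate)

Check mutual best responses: a cell is a NE iff neither player can gain by unilaterally deviating.
Player A's best responses — vs Aggressive: Aggressive (payoff 4); vs Moderate: Moderate (payoff 8).
Player B's best responses — vs Aggressive: Aggressive (payoff -2); vs Moderate: Moderate (payoff -3).
Mutual best responses occur at (Aggressive, Aggressive) and (Moderate, Moderate); at each, neither player gains by switching.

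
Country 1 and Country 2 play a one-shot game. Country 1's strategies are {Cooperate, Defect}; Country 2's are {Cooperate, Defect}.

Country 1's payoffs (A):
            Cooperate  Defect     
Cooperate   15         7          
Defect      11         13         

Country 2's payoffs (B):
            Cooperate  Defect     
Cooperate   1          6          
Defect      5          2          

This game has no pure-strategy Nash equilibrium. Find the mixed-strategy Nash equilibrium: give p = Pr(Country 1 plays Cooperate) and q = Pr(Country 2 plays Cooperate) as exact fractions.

p = 3/8, q = 3/5

Each player's mixing probability is pinned down by making the *other* player indifferent.
Country 2 indifferent between Cooperate and Defect: p·1 + (1−p)·5 = p·6 + (1−p)·2 ⟹ 5 + (-4)p = 2 + 4p ⟹ p = 3/8.
Country 1 indifferent between Cooperate and Defect: q·15 + (1−q)·7 = q·11 + (1−q)·13 ⟹ 7 + 8q = 13 + (-2)q ⟹ q = 3/5.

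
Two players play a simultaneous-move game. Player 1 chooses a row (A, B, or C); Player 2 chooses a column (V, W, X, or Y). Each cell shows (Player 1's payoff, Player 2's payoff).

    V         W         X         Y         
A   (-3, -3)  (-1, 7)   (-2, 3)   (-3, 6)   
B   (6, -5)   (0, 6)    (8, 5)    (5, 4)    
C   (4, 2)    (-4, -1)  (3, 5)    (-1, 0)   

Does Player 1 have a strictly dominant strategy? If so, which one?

Check whether one of Player 1's strategies beats all alternatives regardless of what the opponent does.
B strictly dominates: vs V: 6 > each of {-3, 4}; vs W: 0 > each of {-1, -4}; vs X: 8 > each of {-2, 3}; vs Y: 5 > each of {-3, -1}.

B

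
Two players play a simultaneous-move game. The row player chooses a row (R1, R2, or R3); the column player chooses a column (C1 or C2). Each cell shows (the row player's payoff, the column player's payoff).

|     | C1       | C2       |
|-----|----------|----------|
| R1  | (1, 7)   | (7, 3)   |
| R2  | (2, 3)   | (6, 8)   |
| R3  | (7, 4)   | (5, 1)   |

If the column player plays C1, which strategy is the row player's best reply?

With the column player fixed at C1, the row player's payoffs are: R1 → 1, R2 → 2, R3 → 7.
The maximum is 7, achieved by R3.

R3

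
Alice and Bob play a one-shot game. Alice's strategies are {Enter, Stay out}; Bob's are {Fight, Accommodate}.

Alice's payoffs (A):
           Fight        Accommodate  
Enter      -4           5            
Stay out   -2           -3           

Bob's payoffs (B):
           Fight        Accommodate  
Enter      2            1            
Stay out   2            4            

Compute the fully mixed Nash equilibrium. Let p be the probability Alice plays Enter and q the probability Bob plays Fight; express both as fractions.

In a mixed NE each player is indifferent between their pure strategies, so the opponent's mix sets the indifference.
Bob indifferent between Fight and Accommodate: p·2 + (1−p)·2 = p·1 + (1−p)·4 ⟹ 2 + 0p = 4 + (-3)p ⟹ p = 2/3.
Alice indifferent between Enter and Stay out: q·(-4) + (1−q)·5 = q·(-2) + (1−q)·(-3) ⟹ 5 + (-9)q = (-3) + 1q ⟹ q = 4/5.

p = 2/3, q = 4/5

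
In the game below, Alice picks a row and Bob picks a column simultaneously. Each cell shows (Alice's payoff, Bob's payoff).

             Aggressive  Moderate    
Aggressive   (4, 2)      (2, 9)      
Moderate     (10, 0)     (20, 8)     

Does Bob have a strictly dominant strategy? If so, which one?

A strategy is strictly dominant if it gives Bob a strictly higher payoff than every other strategy, against every choice by the opponent.
Moderate strictly dominates: vs Aggressive: 9 > 2; vs Moderate: 8 > 0.

Moderate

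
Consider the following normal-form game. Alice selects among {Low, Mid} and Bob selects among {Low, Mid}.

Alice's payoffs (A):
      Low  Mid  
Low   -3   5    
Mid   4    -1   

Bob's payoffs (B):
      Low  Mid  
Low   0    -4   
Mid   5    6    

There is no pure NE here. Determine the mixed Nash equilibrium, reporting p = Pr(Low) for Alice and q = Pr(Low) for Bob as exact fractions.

p = 1/5, q = 6/13

In a mixed NE each player is indifferent between their pure strategies, so the opponent's mix sets the indifference.
Bob indifferent between Low and Mid: p·0 + (1−p)·5 = p·(-4) + (1−p)·6 ⟹ 5 + (-5)p = 6 + (-10)p ⟹ p = 1/5.
Alice indifferent between Low and Mid: q·(-3) + (1−q)·5 = q·4 + (1−q)·(-1) ⟹ 5 + (-8)q = (-1) + 5q ⟹ q = 6/13.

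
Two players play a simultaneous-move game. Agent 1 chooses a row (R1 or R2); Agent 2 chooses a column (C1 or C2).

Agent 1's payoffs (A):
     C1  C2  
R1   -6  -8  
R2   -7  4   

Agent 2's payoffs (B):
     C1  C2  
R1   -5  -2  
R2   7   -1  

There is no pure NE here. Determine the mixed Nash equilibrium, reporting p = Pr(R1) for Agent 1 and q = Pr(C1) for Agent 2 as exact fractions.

Each player's mixing probability is pinned down by making the *other* player indifferent.
Agent 2 indifferent between C1 and C2: p·(-5) + (1−p)·7 = p·(-2) + (1−p)·(-1) ⟹ 7 + (-12)p = (-1) + (-1)p ⟹ p = 8/11.
Agent 1 indifferent between R1 and R2: q·(-6) + (1−q)·(-8) = q·(-7) + (1−q)·4 ⟹ (-8) + 2q = 4 + (-11)q ⟹ q = 12/13.

p = 8/11, q = 12/13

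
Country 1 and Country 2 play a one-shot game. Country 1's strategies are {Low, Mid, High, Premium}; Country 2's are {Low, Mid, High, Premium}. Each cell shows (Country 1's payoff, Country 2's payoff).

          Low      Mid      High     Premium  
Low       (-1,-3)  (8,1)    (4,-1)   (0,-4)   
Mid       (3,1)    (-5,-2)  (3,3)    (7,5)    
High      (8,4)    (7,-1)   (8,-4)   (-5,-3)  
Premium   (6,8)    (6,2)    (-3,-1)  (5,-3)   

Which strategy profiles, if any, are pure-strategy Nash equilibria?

(Low, Mid), (Mid, Premium), and (High, Low)

Check mutual best responses: a cell is a NE iff neither player can gain by unilaterally deviating.
Country 1's best responses — vs Low: High (payoff 8); vs Mid: Low (payoff 8); vs High: High (payoff 8); vs Premium: Mid (payoff 7).
Country 2's best responses — vs Low: Mid (payoff 1); vs Mid: Premium (payoff 5); vs High: Low (payoff 4); vs Premium: Low (payoff 8).
Mutual best responses occur at (Low, Mid), (Mid, Premium), and (High, Low); at each, neither player gains by switching.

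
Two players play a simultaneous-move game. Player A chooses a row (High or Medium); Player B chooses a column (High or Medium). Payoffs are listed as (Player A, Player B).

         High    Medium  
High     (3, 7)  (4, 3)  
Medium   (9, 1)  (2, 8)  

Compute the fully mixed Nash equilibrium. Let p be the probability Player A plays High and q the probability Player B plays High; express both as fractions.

p = 7/11, q = 1/4

Each player's mixing probability is pinned down by making the *other* player indifferent.
Player B indifferent between High and Medium: p·7 + (1−p)·1 = p·3 + (1−p)·8 ⟹ 1 + 6p = 8 + (-5)p ⟹ p = 7/11.
Player A indifferent between High and Medium: q·3 + (1−q)·4 = q·9 + (1−q)·2 ⟹ 4 + (-1)q = 2 + 7q ⟹ q = 1/4.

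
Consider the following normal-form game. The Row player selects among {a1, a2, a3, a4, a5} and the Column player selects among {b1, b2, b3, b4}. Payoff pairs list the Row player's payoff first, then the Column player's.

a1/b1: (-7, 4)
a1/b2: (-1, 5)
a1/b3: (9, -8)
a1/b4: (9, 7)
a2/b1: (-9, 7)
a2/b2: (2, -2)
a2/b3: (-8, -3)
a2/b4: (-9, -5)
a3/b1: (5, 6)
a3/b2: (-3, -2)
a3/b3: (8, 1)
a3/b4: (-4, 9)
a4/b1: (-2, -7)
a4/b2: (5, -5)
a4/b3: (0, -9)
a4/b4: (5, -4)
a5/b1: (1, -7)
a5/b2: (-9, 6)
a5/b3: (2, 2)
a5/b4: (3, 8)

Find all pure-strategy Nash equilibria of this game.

A profile is a Nash equilibrium when each player is best-responding to the other.
The Row player's best responses — vs b1: a3 (payoff 5); vs b2: a4 (payoff 5); vs b3: a1 (payoff 9); vs b4: a1 (payoff 9).
The Column player's best responses — vs a1: b4 (payoff 7); vs a2: b1 (payoff 7); vs a3: b4 (payoff 9); vs a4: b4 (payoff -4); vs a5: b4 (payoff 8).
The only mutual best response is (a1, b4); neither player gains by switching there.

(a1, b4)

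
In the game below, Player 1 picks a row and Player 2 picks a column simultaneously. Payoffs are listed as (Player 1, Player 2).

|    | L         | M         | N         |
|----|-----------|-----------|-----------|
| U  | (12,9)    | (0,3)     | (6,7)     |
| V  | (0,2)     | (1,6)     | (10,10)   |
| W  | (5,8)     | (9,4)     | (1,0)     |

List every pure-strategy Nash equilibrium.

Check mutual best responses: a cell is a NE iff neither player can gain by unilaterally deviating.
Player 1's best responses — vs L: U (payoff 12); vs M: W (payoff 9); vs N: V (payoff 10).
Player 2's best responses — vs U: L (payoff 9); vs V: N (payoff 10); vs W: L (payoff 8).
Mutual best responses occur at (U, L) and (V, N); at each, neither player gains by switching.

(U, L) and (V, N)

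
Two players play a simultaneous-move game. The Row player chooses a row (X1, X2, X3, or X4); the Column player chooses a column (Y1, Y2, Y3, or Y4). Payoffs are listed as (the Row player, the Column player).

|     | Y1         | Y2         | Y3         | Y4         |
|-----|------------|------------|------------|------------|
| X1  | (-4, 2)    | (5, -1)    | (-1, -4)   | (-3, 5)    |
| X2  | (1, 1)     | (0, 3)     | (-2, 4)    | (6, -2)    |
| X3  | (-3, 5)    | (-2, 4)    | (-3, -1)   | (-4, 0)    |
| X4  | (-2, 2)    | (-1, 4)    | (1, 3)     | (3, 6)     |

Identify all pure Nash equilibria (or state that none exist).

Find each player's best response to every opponent strategy; NE are the intersections.
The Row player's best responses — vs Y1: X2 (payoff 1); vs Y2: X1 (payoff 5); vs Y3: X4 (payoff 1); vs Y4: X2 (payoff 6).
The Column player's best responses — vs X1: Y4 (payoff 5); vs X2: Y3 (payoff 4); vs X3: Y1 (payoff 5); vs X4: Y4 (payoff 6).
No cell has both players best-responding. For instance, the Row player's best reply to Y1 is X2, but against X2 the Column player prefers Y3 over Y1.

None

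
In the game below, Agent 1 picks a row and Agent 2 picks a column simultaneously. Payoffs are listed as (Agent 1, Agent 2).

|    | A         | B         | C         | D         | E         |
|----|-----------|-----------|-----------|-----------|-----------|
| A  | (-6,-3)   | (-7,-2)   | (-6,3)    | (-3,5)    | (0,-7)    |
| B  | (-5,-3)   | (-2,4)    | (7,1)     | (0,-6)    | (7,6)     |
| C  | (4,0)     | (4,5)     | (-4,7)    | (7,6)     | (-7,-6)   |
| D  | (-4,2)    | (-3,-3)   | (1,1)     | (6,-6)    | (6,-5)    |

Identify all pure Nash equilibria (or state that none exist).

Check mutual best responses: a cell is a NE iff neither player can gain by unilaterally deviating.
Agent 1's best responses — vs A: C (payoff 4); vs B: C (payoff 4); vs C: B (payoff 7); vs D: C (payoff 7); vs E: B (payoff 7).
Agent 2's best responses — vs A: D (payoff 5); vs B: E (payoff 6); vs C: C (payoff 7); vs D: A (payoff 2).
The only mutual best response is (B, E); neither player gains by switching there.

(B, E)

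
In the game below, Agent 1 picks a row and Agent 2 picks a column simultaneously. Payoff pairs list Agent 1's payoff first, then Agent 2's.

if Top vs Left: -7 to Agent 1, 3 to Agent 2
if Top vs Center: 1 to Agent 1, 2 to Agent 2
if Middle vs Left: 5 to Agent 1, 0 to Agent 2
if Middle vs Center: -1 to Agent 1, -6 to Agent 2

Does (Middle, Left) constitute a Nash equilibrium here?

Yes

Holding Agent 2 at Left: Agent 1 gets 5 from Middle, versus -7 from Top. No profitable deviation for Agent 1.
Holding Agent 1 at Middle: Agent 2 gets 0 from Left, versus -6 from Center. No profitable deviation for Agent 2 either.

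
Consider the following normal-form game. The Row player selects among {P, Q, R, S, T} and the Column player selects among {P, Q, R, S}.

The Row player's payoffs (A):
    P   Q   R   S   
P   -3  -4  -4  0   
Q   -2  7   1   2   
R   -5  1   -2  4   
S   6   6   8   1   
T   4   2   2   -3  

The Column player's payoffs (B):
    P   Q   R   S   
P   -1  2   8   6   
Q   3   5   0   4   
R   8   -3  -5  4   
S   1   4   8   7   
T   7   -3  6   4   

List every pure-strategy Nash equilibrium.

(Q, Q) and (S, R)

Check mutual best responses: a cell is a NE iff neither player can gain by unilaterally deviating.
The Row player's best responses — vs P: S (payoff 6); vs Q: Q (payoff 7); vs R: S (payoff 8); vs S: R (payoff 4).
The Column player's best responses — vs P: R (payoff 8); vs Q: Q (payoff 5); vs R: P (payoff 8); vs S: R (payoff 8); vs T: P (payoff 7).
Mutual best responses occur at (Q, Q) and (S, R); at each, neither player gains by switching.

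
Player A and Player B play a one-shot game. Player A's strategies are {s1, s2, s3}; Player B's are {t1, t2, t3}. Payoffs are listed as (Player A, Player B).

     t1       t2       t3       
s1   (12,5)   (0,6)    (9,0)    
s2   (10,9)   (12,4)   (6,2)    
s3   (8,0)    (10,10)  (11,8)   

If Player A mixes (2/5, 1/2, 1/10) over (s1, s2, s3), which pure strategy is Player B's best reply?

t1

Compute Player B's expected payoff from each pure strategy against the given mix.
t1: (2/5)·5 + (1/2)·9 + (1/10)·0 = 13/2
t2: (2/5)·6 + (1/2)·4 + (1/10)·10 = 27/5
t3: (2/5)·0 + (1/2)·2 + (1/10)·8 = 9/5
Highest expected payoff is 13/2, from t1.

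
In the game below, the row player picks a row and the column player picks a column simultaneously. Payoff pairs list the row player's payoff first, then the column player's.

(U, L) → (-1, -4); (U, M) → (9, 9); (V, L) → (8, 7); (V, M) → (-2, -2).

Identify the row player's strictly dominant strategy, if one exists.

None

A strategy is strictly dominant if it gives the row player a strictly higher payoff than every other strategy, against every choice by the opponent.
U is not dominant: against L, V gives 8 > -1.
V is not dominant: against M, U gives 9 > -2.
No single strategy is best against every opponent action.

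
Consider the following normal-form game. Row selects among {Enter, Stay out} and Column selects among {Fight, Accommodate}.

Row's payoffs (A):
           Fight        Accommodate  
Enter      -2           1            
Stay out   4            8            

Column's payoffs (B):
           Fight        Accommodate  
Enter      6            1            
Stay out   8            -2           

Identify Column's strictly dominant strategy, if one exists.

Fight

A strategy is strictly dominant if it gives Column a strictly higher payoff than every other strategy, against every choice by the opponent.
Fight strictly dominates: vs Enter: 6 > 1; vs Stay out: 8 > -2.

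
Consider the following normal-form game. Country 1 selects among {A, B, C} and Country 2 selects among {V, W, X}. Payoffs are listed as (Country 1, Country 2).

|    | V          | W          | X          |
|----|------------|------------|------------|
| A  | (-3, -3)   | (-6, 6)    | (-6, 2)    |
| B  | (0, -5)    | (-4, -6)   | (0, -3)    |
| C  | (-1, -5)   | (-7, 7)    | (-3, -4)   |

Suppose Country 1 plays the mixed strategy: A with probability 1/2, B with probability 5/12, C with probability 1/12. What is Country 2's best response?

W

Country 2's best reply maximizes expected payoff against the mix.
V: (1/2)·(-3) + (5/12)·(-5) + (1/12)·(-5) = -4
W: (1/2)·6 + (5/12)·(-6) + (1/12)·7 = 13/12
X: (1/2)·2 + (5/12)·(-3) + (1/12)·(-4) = -7/12
Highest expected payoff is 13/12, from W.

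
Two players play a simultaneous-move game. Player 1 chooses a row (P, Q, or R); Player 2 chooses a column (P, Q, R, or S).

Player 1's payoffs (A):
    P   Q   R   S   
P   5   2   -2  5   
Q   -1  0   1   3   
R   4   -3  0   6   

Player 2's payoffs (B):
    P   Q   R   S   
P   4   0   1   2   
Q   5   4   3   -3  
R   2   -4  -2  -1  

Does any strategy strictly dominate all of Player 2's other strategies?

P

A strategy is strictly dominant if it gives Player 2 a strictly higher payoff than every other strategy, against every choice by the opponent.
P strictly dominates: vs P: 4 > each of {0, 1, 2}; vs Q: 5 > each of {4, 3, -3}; vs R: 2 > each of {-4, -2, -1}.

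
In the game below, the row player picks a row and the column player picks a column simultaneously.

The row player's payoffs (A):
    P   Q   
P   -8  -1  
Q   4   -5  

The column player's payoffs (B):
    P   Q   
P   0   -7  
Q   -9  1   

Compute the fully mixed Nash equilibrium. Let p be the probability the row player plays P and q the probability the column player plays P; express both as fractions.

p = 10/17, q = 1/4

Each player's mixing probability is pinned down by making the *other* player indifferent.
The column player indifferent between P and Q: p·0 + (1−p)·(-9) = p·(-7) + (1−p)·1 ⟹ (-9) + 9p = 1 + (-8)p ⟹ p = 10/17.
The row player indifferent between P and Q: q·(-8) + (1−q)·(-1) = q·4 + (1−q)·(-5) ⟹ (-1) + (-7)q = (-5) + 9q ⟹ q = 1/4.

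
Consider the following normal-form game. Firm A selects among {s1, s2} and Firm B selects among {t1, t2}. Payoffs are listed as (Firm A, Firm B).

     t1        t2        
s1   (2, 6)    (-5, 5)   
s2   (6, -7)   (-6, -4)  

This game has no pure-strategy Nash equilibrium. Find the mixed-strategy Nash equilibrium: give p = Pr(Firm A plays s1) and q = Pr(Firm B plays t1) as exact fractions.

Each player's mixing probability is pinned down by making the *other* player indifferent.
Firm B indifferent between t1 and t2: p·6 + (1−p)·(-7) = p·5 + (1−p)·(-4) ⟹ (-7) + 13p = (-4) + 9p ⟹ p = 3/4.
Firm A indifferent between s1 and s2: q·2 + (1−q)·(-5) = q·6 + (1−q)·(-6) ⟹ (-5) + 7q = (-6) + 12q ⟹ q = 1/5.

p = 3/4, q = 1/5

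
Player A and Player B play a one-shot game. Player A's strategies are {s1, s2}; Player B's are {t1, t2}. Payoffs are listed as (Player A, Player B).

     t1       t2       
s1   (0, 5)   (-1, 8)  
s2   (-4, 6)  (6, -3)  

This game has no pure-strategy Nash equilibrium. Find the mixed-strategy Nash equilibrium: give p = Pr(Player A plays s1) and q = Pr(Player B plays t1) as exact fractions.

In a mixed NE each player is indifferent between their pure strategies, so the opponent's mix sets the indifference.
Player B indifferent between t1 and t2: p·5 + (1−p)·6 = p·8 + (1−p)·(-3) ⟹ 6 + (-1)p = (-3) + 11p ⟹ p = 3/4.
Player A indifferent between s1 and s2: q·0 + (1−q)·(-1) = q·(-4) + (1−q)·6 ⟹ (-1) + 1q = 6 + (-10)q ⟹ q = 7/11.

p = 3/4, q = 7/11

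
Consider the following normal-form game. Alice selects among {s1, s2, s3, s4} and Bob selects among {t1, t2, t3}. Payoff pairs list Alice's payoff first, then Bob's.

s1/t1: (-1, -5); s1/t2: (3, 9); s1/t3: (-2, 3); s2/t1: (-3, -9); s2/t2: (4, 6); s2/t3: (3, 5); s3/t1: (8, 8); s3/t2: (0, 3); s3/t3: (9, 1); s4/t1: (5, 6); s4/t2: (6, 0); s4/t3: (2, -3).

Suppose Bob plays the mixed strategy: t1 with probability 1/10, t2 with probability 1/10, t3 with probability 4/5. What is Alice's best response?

Alice's best reply maximizes expected payoff against the mix.
s1: (1/10)·(-1) + (1/10)·3 + (4/5)·(-2) = -7/5
s2: (1/10)·(-3) + (1/10)·4 + (4/5)·3 = 5/2
s3: (1/10)·8 + (1/10)·0 + (4/5)·9 = 8
s4: (1/10)·5 + (1/10)·6 + (4/5)·2 = 27/10
Highest expected payoff is 8, from s3.

s3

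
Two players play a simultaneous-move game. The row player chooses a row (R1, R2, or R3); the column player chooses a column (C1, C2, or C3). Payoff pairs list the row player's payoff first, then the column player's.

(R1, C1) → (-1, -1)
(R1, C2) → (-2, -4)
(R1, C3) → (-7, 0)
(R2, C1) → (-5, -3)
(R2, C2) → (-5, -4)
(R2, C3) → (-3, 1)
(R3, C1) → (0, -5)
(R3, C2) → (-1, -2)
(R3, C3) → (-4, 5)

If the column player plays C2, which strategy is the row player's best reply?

R3

With the column player fixed at C2, the row player's payoffs are: R1 → -2, R2 → -5, R3 → -1.
The maximum is -1, achieved by R3.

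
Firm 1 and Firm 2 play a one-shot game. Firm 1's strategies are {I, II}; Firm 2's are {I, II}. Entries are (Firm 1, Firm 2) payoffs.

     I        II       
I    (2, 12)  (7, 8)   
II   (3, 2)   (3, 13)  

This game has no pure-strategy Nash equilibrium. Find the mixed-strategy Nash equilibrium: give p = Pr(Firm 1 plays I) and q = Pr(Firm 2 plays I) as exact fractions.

p = 11/15, q = 4/5

In a mixed NE each player is indifferent between their pure strategies, so the opponent's mix sets the indifference.
Firm 2 indifferent between I and II: p·12 + (1−p)·2 = p·8 + (1−p)·13 ⟹ 2 + 10p = 13 + (-5)p ⟹ p = 11/15.
Firm 1 indifferent between I and II: q·2 + (1−q)·7 = q·3 + (1−q)·3 ⟹ 7 + (-5)q = 3 + 0q ⟹ q = 4/5.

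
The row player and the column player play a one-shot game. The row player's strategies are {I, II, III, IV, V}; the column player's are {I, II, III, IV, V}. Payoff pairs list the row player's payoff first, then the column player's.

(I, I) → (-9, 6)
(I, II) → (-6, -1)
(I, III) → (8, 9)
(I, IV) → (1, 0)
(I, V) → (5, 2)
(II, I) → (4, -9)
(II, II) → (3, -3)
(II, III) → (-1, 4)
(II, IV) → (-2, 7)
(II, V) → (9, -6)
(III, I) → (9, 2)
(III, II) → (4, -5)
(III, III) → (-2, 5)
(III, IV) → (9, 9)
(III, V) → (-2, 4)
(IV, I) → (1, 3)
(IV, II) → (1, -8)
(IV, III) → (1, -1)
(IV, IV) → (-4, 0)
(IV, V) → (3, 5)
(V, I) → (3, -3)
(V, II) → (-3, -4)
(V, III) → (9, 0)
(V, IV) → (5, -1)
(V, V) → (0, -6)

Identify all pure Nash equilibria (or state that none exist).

(III, IV) and (V, III)

A profile is a Nash equilibrium when each player is best-responding to the other.
The row player's best responses — vs I: III (payoff 9); vs II: III (payoff 4); vs III: V (payoff 9); vs IV: III (payoff 9); vs V: II (payoff 9).
The column player's best responses — vs I: III (payoff 9); vs II: IV (payoff 7); vs III: IV (payoff 9); vs IV: V (payoff 5); vs V: III (payoff 0).
Mutual best responses occur at (III, IV) and (V, III); at each, neither player gains by switching.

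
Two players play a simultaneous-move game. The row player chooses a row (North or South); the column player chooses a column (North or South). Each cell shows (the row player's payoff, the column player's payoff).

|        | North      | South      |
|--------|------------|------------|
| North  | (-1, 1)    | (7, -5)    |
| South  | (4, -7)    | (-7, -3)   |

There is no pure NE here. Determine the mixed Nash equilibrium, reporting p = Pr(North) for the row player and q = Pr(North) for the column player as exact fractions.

Each player's mixing probability is pinned down by making the *other* player indifferent.
The column player indifferent between North and South: p·1 + (1−p)·(-7) = p·(-5) + (1−p)·(-3) ⟹ (-7) + 8p = (-3) + (-2)p ⟹ p = 2/5.
The row player indifferent between North and South: q·(-1) + (1−q)·7 = q·4 + (1−q)·(-7) ⟹ 7 + (-8)q = (-7) + 11q ⟹ q = 14/19.

p = 2/5, q = 14/19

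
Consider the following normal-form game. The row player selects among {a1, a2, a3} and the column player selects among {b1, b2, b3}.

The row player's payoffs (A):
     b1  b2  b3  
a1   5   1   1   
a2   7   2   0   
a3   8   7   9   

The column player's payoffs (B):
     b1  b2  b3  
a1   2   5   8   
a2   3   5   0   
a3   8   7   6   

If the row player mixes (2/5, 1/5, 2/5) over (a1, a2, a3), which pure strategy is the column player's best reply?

b2

Compute the column player's expected payoff from each pure strategy against the given mix.
b1: (2/5)·2 + (1/5)·3 + (2/5)·8 = 23/5
b2: (2/5)·5 + (1/5)·5 + (2/5)·7 = 29/5
b3: (2/5)·8 + (1/5)·0 + (2/5)·6 = 28/5
Highest expected payoff is 29/5, from b2.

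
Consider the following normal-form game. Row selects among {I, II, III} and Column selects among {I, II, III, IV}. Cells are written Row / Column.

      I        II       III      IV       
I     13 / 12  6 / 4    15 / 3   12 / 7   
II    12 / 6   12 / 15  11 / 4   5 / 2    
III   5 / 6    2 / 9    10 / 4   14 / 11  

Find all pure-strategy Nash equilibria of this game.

(I, I), (II, II), and (III, IV)

Check mutual best responses: a cell is a NE iff neither player can gain by unilaterally deviating.
Row's best responses — vs I: I (payoff 13); vs II: II (payoff 12); vs III: I (payoff 15); vs IV: III (payoff 14).
Column's best responses — vs I: I (payoff 12); vs II: II (payoff 15); vs III: IV (payoff 11).
Mutual best responses occur at (I, I), (II, II), and (III, IV); at each, neither player gains by switching.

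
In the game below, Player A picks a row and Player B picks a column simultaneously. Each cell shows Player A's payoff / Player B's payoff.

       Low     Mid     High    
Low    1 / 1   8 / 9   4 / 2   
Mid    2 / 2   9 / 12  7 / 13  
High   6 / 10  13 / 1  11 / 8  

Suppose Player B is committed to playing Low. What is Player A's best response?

With Player B fixed at Low, Player A's payoffs are: Low → 1, Mid → 2, High → 6.
The maximum is 6, achieved by High.

High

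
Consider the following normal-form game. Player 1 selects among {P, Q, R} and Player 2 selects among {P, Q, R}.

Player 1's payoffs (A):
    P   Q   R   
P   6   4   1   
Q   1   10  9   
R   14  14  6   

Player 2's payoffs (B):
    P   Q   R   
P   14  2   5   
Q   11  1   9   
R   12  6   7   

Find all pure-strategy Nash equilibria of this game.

Find each player's best response to every opponent strategy; NE are the intersections.
Player 1's best responses — vs P: R (payoff 14); vs Q: R (payoff 14); vs R: Q (payoff 9).
Player 2's best responses — vs P: P (payoff 14); vs Q: P (payoff 11); vs R: P (payoff 12).
The only mutual best response is (R, P); neither player gains by switching there.

(R, P)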